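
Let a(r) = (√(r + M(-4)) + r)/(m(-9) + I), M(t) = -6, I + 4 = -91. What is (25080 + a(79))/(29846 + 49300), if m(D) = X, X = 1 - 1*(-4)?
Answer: 2257121/7123140 - √73/7123140 ≈ 0.31687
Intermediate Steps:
I = -95 (I = -4 - 91 = -95)
X = 5 (X = 1 + 4 = 5)
m(D) = 5
a(r) = -r/90 - √(-6 + r)/90 (a(r) = (√(r - 6) + r)/(5 - 95) = (√(-6 + r) + r)/(-90) = (r + √(-6 + r))*(-1/90) = -r/90 - √(-6 + r)/90)
(25080 + a(79))/(29846 + 49300) = (25080 + (-1/90*79 - √(-6 + 79)/90))/(29846 + 49300) = (25080 + (-79/90 - √73/90))/79146 = (2257121/90 - √73/90)*(1/79146) = 2257121/7123140 - √73/7123140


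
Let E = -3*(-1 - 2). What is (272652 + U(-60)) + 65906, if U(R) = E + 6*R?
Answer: 338207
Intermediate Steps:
E = 9 (E = -3*(-3) = 9)
U(R) = 9 + 6*R
(272652 + U(-60)) + 65906 = (272652 + (9 + 6*(-60))) + 65906 = (272652 + (9 - 360)) + 65906 = (272652 - 351) + 65906 = 272301 + 65906 = 338207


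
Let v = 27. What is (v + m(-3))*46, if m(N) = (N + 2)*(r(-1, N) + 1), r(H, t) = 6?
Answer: 920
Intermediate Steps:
m(N) = 14 + 7*N (m(N) = (N + 2)*(6 + 1) = (2 + N)*7 = 14 + 7*N)
(v + m(-3))*46 = (27 + (14 + 7*(-3)))*46 = (27 + (14 - 21))*46 = (27 - 7)*46 = 20*46 = 920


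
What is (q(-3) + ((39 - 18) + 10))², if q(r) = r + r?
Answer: 625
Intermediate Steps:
q(r) = 2*r
(q(-3) + ((39 - 18) + 10))² = (2*(-3) + ((39 - 18) + 10))² = (-6 + (21 + 10))² = (-6 + 31)² = 25² = 625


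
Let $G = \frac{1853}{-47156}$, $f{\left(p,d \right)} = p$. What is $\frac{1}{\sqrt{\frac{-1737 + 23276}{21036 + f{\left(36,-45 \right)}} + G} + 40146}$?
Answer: $\frac{9972981319968}{400375307827273661} - \frac{4 \sqrt{3790881632110371}}{400375307827273661} \approx 2.4908 \cdot 10^{-5}$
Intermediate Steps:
$G = - \frac{1853}{47156}$ ($G = 1853 \left(- \frac{1}{47156}\right) = - \frac{1853}{47156} \approx -0.039295$)
$\frac{1}{\sqrt{\frac{-1737 + 23276}{21036 + f{\left(36,-45 \right)}} + G} + 40146} = \frac{1}{\sqrt{\frac{-1737 + 23276}{21036 + 36} - \frac{1853}{47156}} + 40146} = \frac{1}{\sqrt{\frac{21539}{21072} - \frac{1853}{47156}} + 40146} = \frac{1}{\sqrt{\frac{244161667}{248417808}} + 40146} = \frac{1}{\frac{\sqrt{3790881632110371}}{62104452} + 40146} = \frac{1}{40146 + \frac{\sqrt{3790881632110371}}{62104452}}$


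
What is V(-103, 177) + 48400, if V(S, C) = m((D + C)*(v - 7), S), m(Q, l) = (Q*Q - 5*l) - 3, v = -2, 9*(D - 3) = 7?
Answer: 2696041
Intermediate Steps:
D = 34/9 (D = 3 + (⅑)*7 = 3 + 7/9 = 34/9 ≈ 3.7778)
m(Q, l) = -3 + Q² - 5*l (m(Q, l) = (Q² - 5*l) - 3 = -3 + Q² - 5*l)
V(S, C) = -3 + (-34 - 9*C)² - 5*S (V(S, C) = -3 + ((34/9 + C)*(-2 - 7))² - 5*S = -3 + ((34/9 + C)*(-9))² - 5*S = -3 + (-34 - 9*C)² - 5*S)
V(-103, 177) + 48400 = (-3 + (34 + 9*177)² - 5*(-103)) + 48400 = (-3 + (34 + 1593)² + 515) + 48400 = (-3 + 1627² + 515) + 48400 = (-3 + 2647129 + 515) + 48400 = 2647641 + 48400 = 2696041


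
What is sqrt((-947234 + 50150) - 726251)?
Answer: I*sqrt(1623335) ≈ 1274.1*I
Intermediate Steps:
sqrt((-947234 + 50150) - 726251) = sqrt(-897084 - 726251) = sqrt(-1623335) = I*sqrt(1623335)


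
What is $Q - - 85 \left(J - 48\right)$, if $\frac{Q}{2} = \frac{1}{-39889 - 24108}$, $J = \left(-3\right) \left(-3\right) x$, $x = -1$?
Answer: $- \frac{310065467}{63997} \approx -4845.0$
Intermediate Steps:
$J = -9$ ($J = \left(-3\right) \left(-3\right) \left(-1\right) = 9 \left(-1\right) = -9$)
$Q = - \frac{2}{63997}$ ($Q = \frac{2}{-39889 - 24108} = \frac{2}{-63997} = 2 \left(- \frac{1}{63997}\right) = - \frac{2}{63997} \approx -3.1251 \cdot 10^{-5}$)
$Q - - 85 \left(J - 48\right) = - \frac{2}{63997} - - 85 \left(-9 - 48\right) = - \frac{2}{63997} - \left(-85\right) \left(-57\right) = - \frac{2}{63997} - 4845 = - \frac{310065467}{63997}$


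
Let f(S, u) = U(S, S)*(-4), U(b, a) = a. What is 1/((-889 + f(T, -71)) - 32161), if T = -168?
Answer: -1/32378 ≈ -3.0885e-5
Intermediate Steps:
f(S, u) = -4*S (f(S, u) = S*(-4) = -4*S)
1/((-889 + f(T, -71)) - 32161) = 1/((-889 - 4*(-168)) - 32161) = 1/((-889 + 672) - 32161) = 1/(-217 - 32161) = 1/(-32378) = -1/32378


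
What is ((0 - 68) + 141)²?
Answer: 5329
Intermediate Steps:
((0 - 68) + 141)² = (-68 + 141)² = 73² = 5329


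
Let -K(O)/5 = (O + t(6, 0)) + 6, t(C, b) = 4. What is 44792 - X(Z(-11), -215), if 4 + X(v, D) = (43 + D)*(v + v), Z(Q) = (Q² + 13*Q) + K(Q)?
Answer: 38948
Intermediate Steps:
K(O) = -50 - 5*O (K(O) = -5*((O + 4) + 6) = -5*((4 + O) + 6) = -5*(10 + O) = -50 - 5*O)
Z(Q) = -50 + Q² + 8*Q (Z(Q) = (Q² + 13*Q) + (-50 - 5*Q) = -50 + Q² + 8*Q)
X(v, D) = -4 + 2*v*(43 + D) (X(v, D) = -4 + (43 + D)*(v + v) = -4 + (43 + D)*(2*v) = -4 + 2*v*(43 + D))
44792 - X(Z(-11), -215) = 44792 - (-4 + 86*(-50 + (-11)² + 8*(-11)) + 2*(-215)*(-50 + (-11)² + 8*(-11))) = 44792 - (-4 + 86*(-50 + 121 - 88) + 2*(-215)*(-50 + 121 - 88)) = 44792 - (-4 + 86*(-17) + 2*(-215)*(-17)) = 44792 - (-4 - 1462 + 7310) = 44792 - 1*5844 = 44792 - 5844 = 38948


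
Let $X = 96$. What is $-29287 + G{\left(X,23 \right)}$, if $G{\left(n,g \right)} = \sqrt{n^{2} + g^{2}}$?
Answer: $-29287 + \sqrt{9745} \approx -29188.0$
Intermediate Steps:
$G{\left(n,g \right)} = \sqrt{g^{2} + n^{2}}$
$-29287 + G{\left(X,23 \right)} = -29287 + \sqrt{23^{2} + 96^{2}} = -29287 + \sqrt{529 + 9216} = -29287 + \sqrt{9745}$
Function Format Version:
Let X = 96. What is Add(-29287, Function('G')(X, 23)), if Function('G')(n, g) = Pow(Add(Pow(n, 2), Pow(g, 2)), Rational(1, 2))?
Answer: Add(-29287, Pow(9745, Rational(1, 2))) ≈ -29188.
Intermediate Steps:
Function('G')(n, g) = Pow(Add(Pow(g, 2), Pow(n, 2)), Rational(1, 2))
Add(-29287, Function('G')(X, 23)) = Add(-29287, Pow(Add(Pow(23, 2), Pow(96, 2)), Rational(1, 2))) = Add(-29287, Pow(Add(529, 9216), Rational(1, 2))) = Add(-29287, Pow(9745, Rational(1, 2)))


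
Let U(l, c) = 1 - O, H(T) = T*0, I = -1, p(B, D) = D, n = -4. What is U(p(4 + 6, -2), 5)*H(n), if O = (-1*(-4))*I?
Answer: 0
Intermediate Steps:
O = -4 (O = -1*(-4)*(-1) = 4*(-1) = -4)
H(T) = 0
U(l, c) = 5 (U(l, c) = 1 - 1*(-4) = 1 + 4 = 5)
U(p(4 + 6, -2), 5)*H(n) = 5*0 = 0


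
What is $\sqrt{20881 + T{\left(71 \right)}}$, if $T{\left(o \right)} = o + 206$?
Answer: $\sqrt{21158} \approx 145.46$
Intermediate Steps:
$T{\left(o \right)} = 206 + o$
$\sqrt{20881 + T{\left(71 \right)}} = \sqrt{20881 + \left(206 + 71\right)} = \sqrt{20881 + 277} = \sqrt{21158}$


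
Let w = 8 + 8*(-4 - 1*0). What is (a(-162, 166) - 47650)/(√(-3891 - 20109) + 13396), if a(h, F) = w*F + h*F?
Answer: -131491787/22434602 + 196315*I*√15/11217301 ≈ -5.8611 + 0.067781*I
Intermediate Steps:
w = -24 (w = 8 + 8*(-4 + 0) = 8 + 8*(-4) = 8 - 32 = -24)
a(h, F) = -24*F + F*h (a(h, F) = -24*F + h*F = -24*F + F*h)
(a(-162, 166) - 47650)/(√(-3891 - 20109) + 13396) = (166*(-24 - 162) - 47650)/(√(-3891 - 20109) + 13396) = (166*(-186) - 47650)/(√(-24000) + 13396) = (-30876 - 47650)/(40*I*√15 + 13396) = -78526/(13396 + 40*I*√15)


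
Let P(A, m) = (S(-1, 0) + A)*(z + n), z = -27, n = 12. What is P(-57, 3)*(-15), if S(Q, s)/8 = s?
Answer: -12825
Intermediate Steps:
S(Q, s) = 8*s
P(A, m) = -15*A (P(A, m) = (8*0 + A)*(-27 + 12) = (0 + A)*(-15) = A*(-15) = -15*A)
P(-57, 3)*(-15) = -15*(-57)*(-15) = 855*(-15) = -12825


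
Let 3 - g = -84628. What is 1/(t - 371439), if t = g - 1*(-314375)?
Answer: 1/27567 ≈ 3.6275e-5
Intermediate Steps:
g = 84631 (g = 3 - 1*(-84628) = 3 + 84628 = 84631)
t = 399006 (t = 84631 - 1*(-314375) = 84631 + 314375 = 399006)
1/(t - 371439) = 1/(399006 - 371439) = 1/27567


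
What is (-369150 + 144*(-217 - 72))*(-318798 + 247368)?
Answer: 29341015380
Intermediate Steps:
(-369150 + 144*(-217 - 72))*(-318798 + 247368) = (-369150 + 144*(-289))*(-71430) = (-369150 - 41616)*(-71430) = -410766*(-71430) = 29341015380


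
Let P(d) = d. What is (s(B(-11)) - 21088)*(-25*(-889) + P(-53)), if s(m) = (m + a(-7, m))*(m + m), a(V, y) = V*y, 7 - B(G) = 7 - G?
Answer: -499756880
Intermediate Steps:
B(G) = G (B(G) = 7 - (7 - G) = 7 + (-7 + G) = G)
s(m) = -12*m² (s(m) = (m - 7*m)*(m + m) = (-6*m)*(2*m) = -12*m²)
(s(B(-11)) - 21088)*(-25*(-889) + P(-53)) = (-12*(-11)² - 21088)*(-25*(-889) - 53) = (-12*121 - 21088)*(22225 - 53) = (-1452 - 21088)*22172 = -22540*22172 = -499756880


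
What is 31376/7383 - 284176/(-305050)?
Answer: 5834660104/1126092075 ≈ 5.1813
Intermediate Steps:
31376/7383 - 284176/(-305050) = 31376*(1/7383) - 284176*(-1/305050) = 31376/7383 + 142088/152525 = 5834660104/1126092075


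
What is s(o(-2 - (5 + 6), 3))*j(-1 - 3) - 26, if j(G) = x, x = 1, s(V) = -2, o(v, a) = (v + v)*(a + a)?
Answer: -28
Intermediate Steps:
o(v, a) = 4*a*v (o(v, a) = (2*v)*(2*a) = 4*a*v)
j(G) = 1
s(o(-2 - (5 + 6), 3))*j(-1 - 3) - 26 = -2*1 - 26 = -2 - 26 = -28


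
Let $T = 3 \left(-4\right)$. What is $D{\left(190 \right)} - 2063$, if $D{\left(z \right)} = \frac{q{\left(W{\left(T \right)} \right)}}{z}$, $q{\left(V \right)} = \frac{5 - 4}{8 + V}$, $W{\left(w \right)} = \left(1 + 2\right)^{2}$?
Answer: $- \frac{6663489}{3230} \approx -2063.0$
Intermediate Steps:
$T = -12$
$W{\left(w \right)} = 9$ ($W{\left(w \right)} = 3^{2} = 9$)
$q{\left(V \right)} = \frac{1}{8 + V}$ ($q{\left(V \right)} = 1 \frac{1}{8 + V} = \frac{1}{8 + V}$)
$D{\left(z \right)} = \frac{1}{17 z}$ ($D{\left(z \right)} = \frac{1}{\left(8 + 9\right) z} = \frac{1}{17 z}$)
$D{\left(190 \right)} - 2063 = \frac{1}{17 \cdot 190} - 2063 = \frac{1}{17} \cdot \frac{1}{190} - 2063 = \frac{1}{3230} - 2063 = - \frac{6663489}{3230}$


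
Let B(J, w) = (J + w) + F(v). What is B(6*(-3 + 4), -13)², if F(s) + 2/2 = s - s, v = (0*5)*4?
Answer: 64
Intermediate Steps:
v = 0 (v = 0*4 = 0)
F(s) = -1 (F(s) = -1 + (s - s) = -1 + 0 = -1)
B(J, w) = -1 + J + w (B(J, w) = (J + w) - 1 = -1 + J + w)
B(6*(-3 + 4), -13)² = (-1 + 6*(-3 + 4) - 13)² = (-1 + 6*1 - 13)² = (-1 + 6 - 13)² = (-8)² = 64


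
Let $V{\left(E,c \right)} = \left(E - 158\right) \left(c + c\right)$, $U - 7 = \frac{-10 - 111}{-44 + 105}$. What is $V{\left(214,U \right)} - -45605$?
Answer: $\frac{2816177}{61} \approx 46167.0$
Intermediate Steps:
$U = \frac{306}{61}$ ($U = 7 + \frac{-10 - 111}{-44 + 105} = 7 - \frac{121}{61} = \frac{306}{61} \approx 5.0164$)
$V{\left(E,c \right)} = 2 c \left(-158 + E\right)$ ($V{\left(E,c \right)} = \left(-158 + E\right) 2 c = 2 c \left(-158 + E\right)$)
$V{\left(214,U \right)} - -45605 = 2 \cdot \frac{306}{61} \left(-158 + 214\right) - -45605 = 2 \cdot \frac{306}{61} \cdot 56 + 45605 = \frac{34272}{61} + 45605 = \frac{2816177}{61}$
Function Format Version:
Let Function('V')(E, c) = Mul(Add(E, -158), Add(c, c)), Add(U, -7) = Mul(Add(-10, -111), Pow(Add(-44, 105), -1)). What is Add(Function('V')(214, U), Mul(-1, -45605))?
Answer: Rational(2816177, 61) ≈ 46167.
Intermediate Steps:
U = Rational(306, 61) (U = Add(7, Mul(Add(-10, -111), Pow(Add(-44, 105), -1))) = Add(7, Mul(-121, Pow(61, -1))) = Add(7, Mul(-121, Rational(1, 61))) = Add(7, Rational(-121, 61)) = Rational(306, 61) ≈ 5.0164)
Function('V')(E, c) = Mul(2, c, Add(-158, E)) (Function('V')(E, c) = Mul(Add(-158, E), Mul(2, c)) = Mul(2, c, Add(-158, E)))
Add(Function('V')(214, U), Mul(-1, -45605)) = Add(Mul(2, Rational(306, 61), Add(-158, 214)), Mul(-1, -45605)) = Add(Mul(2, Rational(306, 61), 56), 45605) = Add(Rational(34272, 61), 45605) = Rational(2816177, 61)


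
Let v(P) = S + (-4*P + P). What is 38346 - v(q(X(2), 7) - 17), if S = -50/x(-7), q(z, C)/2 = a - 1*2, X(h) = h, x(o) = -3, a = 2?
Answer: 114835/3 ≈ 38278.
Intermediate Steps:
q(z, C) = 0 (q(z, C) = 2*(2 - 1*2) = 2*(2 - 2) = 2*0 = 0)
S = 50/3 (S = -50/(-3) = -50*(-⅓) = 50/3 ≈ 16.667)
v(P) = 50/3 - 3*P (v(P) = 50/3 + (-4*P + P) = 50/3 - 3*P)
38346 - v(q(X(2), 7) - 17) = 38346 - (50/3 - 3*(0 - 17)) = 38346 - (50/3 - 3*(-17)) = 38346 - (50/3 + 51) = 38346 - 1*203/3 = 38346 - 203/3 = 114835/3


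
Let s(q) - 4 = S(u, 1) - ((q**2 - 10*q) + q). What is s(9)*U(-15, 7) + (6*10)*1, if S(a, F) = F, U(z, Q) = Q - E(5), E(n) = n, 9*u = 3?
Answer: 70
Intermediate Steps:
u = 1/3 (u = (1/9)*3 = 1/3 ≈ 0.33333)
U(z, Q) = -5 + Q (U(z, Q) = Q - 1*5 = Q - 5 = -5 + Q)
s(q) = 5 - q**2 + 9*q (s(q) = 4 + (1 - ((q**2 - 10*q) + q)) = 4 + (1 - (q**2 - 9*q)) = 4 + (1 + (-q**2 + 9*q)) = 4 + (1 - q**2 + 9*q) = 5 - q**2 + 9*q)
s(9)*U(-15, 7) + (6*10)*1 = (5 - 1*9**2 + 9*9)*(-5 + 7) + (6*10)*1 = (5 - 1*81 + 81)*2 + 60*1 = (5 - 81 + 81)*2 + 60 = 5*2 + 60 = 10 + 60 = 70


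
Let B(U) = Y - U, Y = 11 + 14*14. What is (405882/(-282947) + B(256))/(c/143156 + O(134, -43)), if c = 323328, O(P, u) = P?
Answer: -510719229865/1379807456426 ≈ -0.37014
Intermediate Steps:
Y = 207 (Y = 11 + 196 = 207)
B(U) = 207 - U
(405882/(-282947) + B(256))/(c/143156 + O(134, -43)) = (405882/(-282947) + (207 - 1*256))/(323328/143156 + 134) = (405882*(-1/282947) + (207 - 256))/(323328*(1/143156) + 134) = (-405882/282947 - 49)/(80832/35789 + 134) = -14270285/(282947*4876558/35789) = -14270285/282947*35789/4876558 = -510719229865/1379807456426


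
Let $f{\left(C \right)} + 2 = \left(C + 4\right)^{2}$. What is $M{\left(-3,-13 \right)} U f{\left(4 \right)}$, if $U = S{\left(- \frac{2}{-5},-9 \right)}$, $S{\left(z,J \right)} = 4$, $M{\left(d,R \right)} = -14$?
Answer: $-3472$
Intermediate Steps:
$U = 4$
$f{\left(C \right)} = -2 + \left(4 + C\right)^{2}$ ($f{\left(C \right)} = -2 + \left(C + 4\right)^{2} = -2 + \left(4 + C\right)^{2}$)
$M{\left(-3,-13 \right)} U f{\left(4 \right)} = \left(-14\right) 4 \left(-2 + \left(4 + 4\right)^{2}\right) = - 56 \left(-2 + 8^{2}\right) = - 56 \left(-2 + 64\right) = \left(-56\right) 62 = -3472$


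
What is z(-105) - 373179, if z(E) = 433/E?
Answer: -39184228/105 ≈ -3.7318e+5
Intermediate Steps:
z(-105) - 373179 = 433/(-105) - 373179 = 433*(-1/105) - 373179 = -433/105 - 373179 = -39184228/105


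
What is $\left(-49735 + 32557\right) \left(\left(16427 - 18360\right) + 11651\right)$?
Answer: $-166935804$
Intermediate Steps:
$\left(-49735 + 32557\right) \left(\left(16427 - 18360\right) + 11651\right) = - 17178 \left(\left(16427 - 18360\right) + 11651\right) = - 17178 \left(-1933 + 11651\right) = \left(-17178\right) 9718 = -166935804$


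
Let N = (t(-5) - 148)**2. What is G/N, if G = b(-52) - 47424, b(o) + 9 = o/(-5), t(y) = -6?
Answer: -237113/118580 ≈ -1.9996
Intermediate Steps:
b(o) = -9 - o/5 (b(o) = -9 + o/(-5) = -9 + o*(-1/5) = -9 - o/5)
N = 23716 (N = (-6 - 148)**2 = (-154)**2 = 23716)
G = -237113/5 (G = (-9 - 1/5*(-52)) - 47424 = (-9 + 52/5) - 47424 = 7/5 - 47424 = -237113/5 ≈ -47423.)
G/N = -237113/5/23716 = -237113/5*1/23716 = -237113/118580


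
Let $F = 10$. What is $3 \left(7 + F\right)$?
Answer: $51$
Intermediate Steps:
$3 \left(7 + F\right) = 3 \left(7 + 10\right) = 3 \cdot 17 = 51$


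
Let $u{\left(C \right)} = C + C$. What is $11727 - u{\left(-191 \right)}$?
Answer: $12109$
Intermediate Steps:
$u{\left(C \right)} = 2 C$
$11727 - u{\left(-191 \right)} = 11727 - 2 \left(-191\right) = 11727 - -382 = 11727 + 382 = 12109$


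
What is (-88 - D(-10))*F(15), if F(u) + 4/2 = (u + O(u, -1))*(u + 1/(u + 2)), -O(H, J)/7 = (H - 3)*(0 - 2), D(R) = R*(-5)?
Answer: -6460332/17 ≈ -3.8002e+5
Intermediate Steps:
D(R) = -5*R
O(H, J) = -42 + 14*H (O(H, J) = -7*(H - 3)*(0 - 2) = -7*(-3 + H)*(-2) = -7*(6 - 2*H) = -42 + 14*H)
F(u) = -2 + (-42 + 15*u)*(u + 1/(2 + u)) (F(u) = -2 + (u + (-42 + 14*u))*(u + 1/(u + 2)) = -2 + (-42 + 15*u)*(u + 1/(2 + u)))
(-88 - D(-10))*F(15) = (-88 - (-5)*(-10))*((-46 - 71*15 - 12*15² + 15*15³)/(2 + 15)) = (-88 - 1*50)*((-46 - 1065 - 12*225 + 15*3375)/17) = (-88 - 50)*((-46 - 1065 - 2700 + 50625)/17) = -138*46814/17 = -6460332/17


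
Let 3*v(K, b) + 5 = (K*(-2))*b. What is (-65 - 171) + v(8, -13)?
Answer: -505/3 ≈ -168.33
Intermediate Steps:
v(K, b) = -5/3 - 2*K*b/3 (v(K, b) = -5/3 + ((K*(-2))*b)/3 = -5/3 + ((-2*K)*b)/3 = -5/3 + (-2*K*b)/3 = -5/3 - 2*K*b/3)
(-65 - 171) + v(8, -13) = (-65 - 171) + (-5/3 - ⅔*8*(-13)) = -236 + (-5/3 + 208/3) = -236 + 203/3 = -505/3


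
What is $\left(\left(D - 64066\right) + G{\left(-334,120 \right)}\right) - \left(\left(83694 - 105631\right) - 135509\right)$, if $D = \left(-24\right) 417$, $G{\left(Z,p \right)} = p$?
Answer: $83492$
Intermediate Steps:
$D = -10008$
$\left(\left(D - 64066\right) + G{\left(-334,120 \right)}\right) - \left(\left(83694 - 105631\right) - 135509\right) = \left(\left(-10008 - 64066\right) + 120\right) - \left(\left(83694 - 105631\right) - 135509\right) = \left(-74074 + 120\right) - \left(-21937 - 135509\right) = -73954 - -157446 = -73954 + 157446 = 83492$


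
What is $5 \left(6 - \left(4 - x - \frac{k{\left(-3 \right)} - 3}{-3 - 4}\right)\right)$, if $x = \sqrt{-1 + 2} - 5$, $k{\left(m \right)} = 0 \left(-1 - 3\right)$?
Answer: $- \frac{55}{7} \approx -7.8571$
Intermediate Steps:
$k{\left(m \right)} = 0$ ($k{\left(m \right)} = 0 \left(-4\right) = 0$)
$x = -4$ ($x = \sqrt{1} - 5 = 1 - 5 = -4$)
$5 \left(6 - \left(4 - x - \frac{k{\left(-3 \right)} - 3}{-3 - 4}\right)\right) = 5 \left(6 - \left(8 - \frac{0 - 3}{-3 - 4}\right)\right) = 5 \left(6 - \left(8 - \frac{3}{7}\right)\right) = 5 \left(6 - \frac{53}{7}\right) = 5 \left(- \frac{11}{7}\right) = - \frac{55}{7}$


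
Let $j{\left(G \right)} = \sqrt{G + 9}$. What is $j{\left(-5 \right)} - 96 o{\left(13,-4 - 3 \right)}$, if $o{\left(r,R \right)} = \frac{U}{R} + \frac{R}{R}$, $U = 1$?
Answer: $- \frac{562}{7} \approx -80.286$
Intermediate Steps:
$j{\left(G \right)} = \sqrt{9 + G}$
$o{\left(r,R \right)} = 1 + \frac{1}{R}$ ($o{\left(r,R \right)} = 1 \frac{1}{R} + \frac{R}{R} = \frac{1}{R} + 1 = 1 + \frac{1}{R}$)
$j{\left(-5 \right)} - 96 o{\left(13,-4 - 3 \right)} = \sqrt{9 - 5} - 96 \frac{1 - 7}{-4 - 3} = \sqrt{4} - 96 \frac{1 - 7}{-4 - 3} = 2 - 96 \frac{1 - 7}{-7} = 2 - 96 \left(\left(- \frac{1}{7}\right) \left(-6\right)\right) = 2 - \frac{576}{7} = - \frac{562}{7}$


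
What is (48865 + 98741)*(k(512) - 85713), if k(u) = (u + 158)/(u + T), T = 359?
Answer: -164471313954/13 ≈ -1.2652e+10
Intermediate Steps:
k(u) = (158 + u)/(359 + u) (k(u) = (u + 158)/(u + 359) = (158 + u)/(359 + u))
(48865 + 98741)*(k(512) - 85713) = (48865 + 98741)*((158 + 512)/(359 + 512) - 85713) = 147606*(670/871 - 85713) = 147606*((1/871)*670 - 85713) = 147606*(10/13 - 85713) = 147606*(-1114259/13) = -164471313954/13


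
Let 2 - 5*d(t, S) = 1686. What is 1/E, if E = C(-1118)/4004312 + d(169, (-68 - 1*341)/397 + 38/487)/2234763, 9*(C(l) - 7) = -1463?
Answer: -5592930186285/1060176301 ≈ -5275.5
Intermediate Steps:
d(t, S) = -1684/5 (d(t, S) = ⅖ - ⅕*1686 = ⅖ - 1686/5 = -1684/5)
C(l) = -1400/9 (C(l) = 7 + (⅑)*(-1463) = 7 - 1463/9 = -1400/9)
E = -1060176301/5592930186285 (E = -1400/9/4004312 - 1684/5/2234763 = -1400/9*1/4004312 - 1684/5*1/2234763 = -175/4504851 - 1684/11173815 = -1060176301/5592930186285 ≈ -0.00018956)
1/E = 1/(-1060176301/5592930186285) = -5592930186285/1060176301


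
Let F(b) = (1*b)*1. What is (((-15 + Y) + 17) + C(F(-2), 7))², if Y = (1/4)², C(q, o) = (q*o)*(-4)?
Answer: 863041/256 ≈ 3371.3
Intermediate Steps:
F(b) = b (F(b) = b*1 = b)
C(q, o) = -4*o*q (C(q, o) = (o*q)*(-4) = -4*o*q)
Y = 1/16 (Y = (¼)² = 1/16 ≈ 0.062500)
(((-15 + Y) + 17) + C(F(-2), 7))² = (((-15 + 1/16) + 17) - 4*7*(-2))² = ((-239/16 + 17) + 56)² = (33/16 + 56)² = (929/16)² = 863041/256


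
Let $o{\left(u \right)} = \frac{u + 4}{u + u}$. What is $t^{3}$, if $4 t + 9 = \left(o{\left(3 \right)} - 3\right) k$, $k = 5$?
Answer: $- \frac{1295029}{13824} \approx -93.68$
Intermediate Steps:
$o{\left(u \right)} = \frac{4 + u}{2 u}$
$t = - \frac{109}{24}$ ($t = - \frac{9}{4} + \frac{\left(\frac{4 + 3}{2 \cdot 3} - 3\right) 5}{4} = - \frac{9}{4} + \frac{\left(\frac{1}{2} \cdot \frac{1}{3} \cdot 7 - 3\right) 5}{4} = - \frac{9}{4} + \frac{\left(\frac{7}{6} - 3\right) 5}{4} = - \frac{9}{4} + \frac{\left(- \frac{11}{6}\right) 5}{4} = - \frac{9}{4} + \frac{1}{4} \left(- \frac{55}{6}\right) = - \frac{9}{4} - \frac{55}{24} = - \frac{109}{24} \approx -4.5417$)
$t^{3} = \left(- \frac{109}{24}\right)^{3} = - \frac{1295029}{13824}$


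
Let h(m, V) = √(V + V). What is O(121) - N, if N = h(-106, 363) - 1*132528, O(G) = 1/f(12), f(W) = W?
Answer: 1590337/12 - 11*√6 ≈ 1.3250e+5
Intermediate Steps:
h(m, V) = √2*√V (h(m, V) = √(2*V) = √2*√V)
O(G) = 1/12
N = -132528 + 11*√6 (N = √2*√363 - 1*132528 = √2*(11*√3) - 132528 = 11*√6 - 132528 = -132528 + 11*√6 ≈ -1.3250e+5)
O(121) - N = 1/12 - (-132528 + 11*√6) = 1/12 + (132528 - 11*√6) = 1590337/12 - 11*√6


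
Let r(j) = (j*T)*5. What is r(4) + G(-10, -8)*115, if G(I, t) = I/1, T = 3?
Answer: -1090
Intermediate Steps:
G(I, t) = I (G(I, t) = I*1 = I)
r(j) = 15*j (r(j) = (j*3)*5 = (3*j)*5 = 15*j)
r(4) + G(-10, -8)*115 = 15*4 - 10*115 = 60 - 1150 = -1090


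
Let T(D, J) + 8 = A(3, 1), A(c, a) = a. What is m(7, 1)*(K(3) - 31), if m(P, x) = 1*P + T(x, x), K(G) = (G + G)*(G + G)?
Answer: 0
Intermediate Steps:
T(D, J) = -7 (T(D, J) = -8 + 1 = -7)
K(G) = 4*G**2 (K(G) = (2*G)*(2*G) = 4*G**2)
m(P, x) = -7 + P (m(P, x) = 1*P - 7 = P - 7 = -7 + P)
m(7, 1)*(K(3) - 31) = (-7 + 7)*(4*3**2 - 31) = 0*(4*9 - 31) = 0*(36 - 31) = 0*5 = 0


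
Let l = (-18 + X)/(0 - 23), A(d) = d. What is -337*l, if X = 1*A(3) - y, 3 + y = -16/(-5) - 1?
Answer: -23927/115 ≈ -208.06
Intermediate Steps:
y = -4/5 (y = -3 + (-16/(-5) - 1) = -3 + (-16*(-1)/5 - 1) = -3 + (-4*(-4/5) - 1) = -3 + (16/5 - 1) = -3 + 11/5 = -4/5 ≈ -0.80000)
X = 19/5 (X = 1*3 - 1*(-4/5) = 3 + 4/5 = 19/5 ≈ 3.8000)
l = 71/115 (l = (-18 + 19/5)/(0 - 23) = -71/5/(-23) = -71/5*(-1/23) = 71/115 ≈ 0.61739)
-337*l = -337*71/115 = -23927/115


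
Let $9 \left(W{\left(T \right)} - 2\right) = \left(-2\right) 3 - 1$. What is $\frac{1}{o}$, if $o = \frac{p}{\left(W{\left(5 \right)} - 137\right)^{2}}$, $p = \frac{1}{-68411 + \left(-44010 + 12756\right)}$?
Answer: $- \frac{148828149860}{81} \approx -1.8374 \cdot 10^{9}$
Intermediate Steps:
$p = - \frac{1}{99665}$ ($p = \frac{1}{-68411 - 31254} = \frac{1}{-99665} = - \frac{1}{99665} \approx -1.0034 \cdot 10^{-5}$)
$W{\left(T \right)} = \frac{11}{9}$ ($W{\left(T \right)} = 2 + \frac{\left(-2\right) 3 - 1}{9} = 2 + \frac{-6 - 1}{9} = 2 + \frac{1}{9} \left(-7\right) = 2 - \frac{7}{9} = \frac{11}{9}$)
$o = - \frac{81}{148828149860}$ ($o = - \frac{1}{99665 \left(\frac{11}{9} - 137\right)^{2}} = - \frac{1}{99665 \left(- \frac{1222}{9}\right)^{2}} = - \frac{1}{99665 \cdot \frac{1493284}{81}} = \left(- \frac{1}{99665}\right) \frac{81}{1493284} = - \frac{81}{148828149860} \approx -5.4425 \cdot 10^{-10}$)
$\frac{1}{o} = \frac{1}{- \frac{81}{148828149860}} = - \frac{148828149860}{81}$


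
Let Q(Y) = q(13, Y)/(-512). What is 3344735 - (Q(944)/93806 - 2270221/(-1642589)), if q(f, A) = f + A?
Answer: 263870611756267312041/78891368311808 ≈ 3.3447e+6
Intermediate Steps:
q(f, A) = A + f
Q(Y) = -13/512 - Y/512 (Q(Y) = (Y + 13)/(-512) = (13 + Y)*(-1/512) = -13/512 - Y/512)
3344735 - (Q(944)/93806 - 2270221/(-1642589)) = 3344735 - ((-13/512 - 1/512*944)/93806 - 2270221/(-1642589)) = 3344735 - ((-13/512 - 59/32)*(1/93806) - 2270221*(-1/1642589)) = 3344735 - (-957/512*1/93806 + 2270221/1642589) = 3344735 - (-957/48028672 + 2270221/1642589) = 3344735 - 1*109034127818839/78891368311808 = 3344735 - 109034127818839/78891368311808 = 263870611756267312041/78891368311808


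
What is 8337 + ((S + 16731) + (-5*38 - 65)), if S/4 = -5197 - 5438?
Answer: -17727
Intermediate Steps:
S = -42540 (S = 4*(-5197 - 5438) = 4*(-10635) = -42540)
8337 + ((S + 16731) + (-5*38 - 65)) = 8337 + ((-42540 + 16731) + (-5*38 - 65)) = 8337 + (-25809 + (-190 - 65)) = 8337 + (-25809 - 255) = 8337 - 26064 = -17727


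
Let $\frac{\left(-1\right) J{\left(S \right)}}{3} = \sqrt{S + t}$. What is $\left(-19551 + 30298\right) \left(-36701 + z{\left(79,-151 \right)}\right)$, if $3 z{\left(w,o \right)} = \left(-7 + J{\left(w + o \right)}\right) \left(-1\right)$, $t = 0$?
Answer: $- \frac{1183201712}{3} + 64482 i \sqrt{2} \approx -3.944 \cdot 10^{8} + 91191.0 i$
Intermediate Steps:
$J{\left(S \right)} = - 3 \sqrt{S}$ ($J{\left(S \right)} = - 3 \sqrt{S + 0} = - 3 \sqrt{S}$)
$z{\left(w,o \right)} = \frac{7}{3} + \sqrt{o + w}$ ($z{\left(w,o \right)} = \frac{\left(-7 - 3 \sqrt{w + o}\right) \left(-1\right)}{3} = \frac{\left(-7 - 3 \sqrt{o + w}\right) \left(-1\right)}{3} = \frac{7 + 3 \sqrt{o + w}}{3} = \frac{7}{3} + \sqrt{o + w}$)
$\left(-19551 + 30298\right) \left(-36701 + z{\left(79,-151 \right)}\right) = \left(-19551 + 30298\right) \left(-36701 + \left(\frac{7}{3} + \sqrt{-151 + 79}\right)\right) = 10747 \left(-36701 + \left(\frac{7}{3} + \sqrt{-72}\right)\right) = 10747 \left(-36701 + \left(\frac{7}{3} + 6 i \sqrt{2}\right)\right) = 10747 \left(- \frac{110096}{3} + 6 i \sqrt{2}\right) = - \frac{1183201712}{3} + 64482 i \sqrt{2}$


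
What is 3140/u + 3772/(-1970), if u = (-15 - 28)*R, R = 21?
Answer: -4795958/889455 ≈ -5.3920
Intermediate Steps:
u = -903 (u = (-15 - 28)*21 = -43*21 = -903)
3140/u + 3772/(-1970) = 3140/(-903) + 3772/(-1970) = 3140*(-1/903) + 3772*(-1/1970) = -3140/903 - 1886/985 = -4795958/889455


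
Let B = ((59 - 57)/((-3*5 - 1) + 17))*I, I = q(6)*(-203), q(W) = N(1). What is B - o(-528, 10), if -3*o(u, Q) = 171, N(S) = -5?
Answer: 2087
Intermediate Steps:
o(u, Q) = -57 (o(u, Q) = -⅓*171 = -57)
q(W) = -5
I = 1015 (I = -5*(-203) = 1015)
B = 2030 (B = ((59 - 57)/((-3*5 - 1) + 17))*1015 = (2/((-15 - 1) + 17))*1015 = (2/(-16 + 17))*1015 = (2/1)*1015 = (2*1)*1015 = 2*1015 = 2030)
B - o(-528, 10) = 2030 - 1*(-57) = 2030 + 57 = 2087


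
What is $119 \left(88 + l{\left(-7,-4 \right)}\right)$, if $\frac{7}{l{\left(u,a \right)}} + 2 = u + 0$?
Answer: $\frac{93415}{9} \approx 10379.0$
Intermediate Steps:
$l{\left(u,a \right)} = \frac{7}{-2 + u}$ ($l{\left(u,a \right)} = \frac{7}{-2 + \left(u + 0\right)} = \frac{7}{-2 + u}$)
$119 \left(88 + l{\left(-7,-4 \right)}\right) = 119 \left(88 + \frac{7}{-2 - 7}\right) = 119 \left(88 + \frac{7}{-9}\right) = 119 \left(88 + 7 \left(- \frac{1}{9}\right)\right) = 119 \left(88 - \frac{7}{9}\right) = 119 \cdot \frac{785}{9} = \frac{93415}{9}$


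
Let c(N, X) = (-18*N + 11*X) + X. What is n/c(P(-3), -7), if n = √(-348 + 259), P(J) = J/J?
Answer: -I*√89/102 ≈ -0.09249*I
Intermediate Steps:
P(J) = 1
c(N, X) = -18*N + 12*X
n = I*√89 (n = √(-89) = I*√89 ≈ 9.434*I)
n/c(P(-3), -7) = (I*√89)/(-18*1 + 12*(-7)) = (I*√89)/(-18 - 84) = (I*√89)/(-102) = (I*√89)*(-1/102) = -I*√89/102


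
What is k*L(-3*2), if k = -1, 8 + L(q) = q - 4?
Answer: 18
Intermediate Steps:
L(q) = -12 + q (L(q) = -8 + (q - 4) = -8 + (-4 + q) = -12 + q)
k*L(-3*2) = -(-12 - 3*2) = -(-12 - 6) = -1*(-18) = 18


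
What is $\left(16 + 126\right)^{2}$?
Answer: $20164$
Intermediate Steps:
$\left(16 + 126\right)^{2} = 142^{2} = 20164$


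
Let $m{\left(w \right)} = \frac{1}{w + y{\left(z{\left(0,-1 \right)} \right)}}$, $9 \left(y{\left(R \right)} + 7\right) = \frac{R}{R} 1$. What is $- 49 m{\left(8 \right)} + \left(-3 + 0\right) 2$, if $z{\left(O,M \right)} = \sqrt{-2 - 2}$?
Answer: $- \frac{501}{10} \approx -50.1$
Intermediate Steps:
$z{\left(O,M \right)} = 2 i$ ($z{\left(O,M \right)} = \sqrt{-4} = 2 i$)
$y{\left(R \right)} = - \frac{62}{9}$ ($y{\left(R \right)} = -7 + \frac{\frac{R}{R} 1}{9} = -7 + \frac{1 \cdot 1}{9} = -7 + \frac{1}{9} \cdot 1 = -7 + \frac{1}{9} = - \frac{62}{9}$)
$m{\left(w \right)} = \frac{1}{- \frac{62}{9} + w}$ ($m{\left(w \right)} = \frac{1}{w - \frac{62}{9}} = \frac{1}{- \frac{62}{9} + w}$)
$- 49 m{\left(8 \right)} + \left(-3 + 0\right) 2 = - 49 \frac{9}{-62 + 9 \cdot 8} + \left(-3 + 0\right) 2 = - 49 \frac{9}{-62 + 72} - 6 = - 49 \cdot \frac{9}{10} - 6 = - 49 \cdot 9 \cdot \frac{1}{10} - 6 = \left(-49\right) \frac{9}{10} - 6 = - \frac{441}{10} - 6 = - \frac{501}{10}$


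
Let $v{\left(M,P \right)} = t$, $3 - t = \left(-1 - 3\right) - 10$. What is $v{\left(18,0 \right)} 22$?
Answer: $374$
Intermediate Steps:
$t = 17$ ($t = 3 - \left(\left(-1 - 3\right) - 10\right) = 3 - \left(-4 - 10\right) = 3 - -14 = 3 + 14 = 17$)
$v{\left(M,P \right)} = 17$
$v{\left(18,0 \right)} 22 = 17 \cdot 22 = 374$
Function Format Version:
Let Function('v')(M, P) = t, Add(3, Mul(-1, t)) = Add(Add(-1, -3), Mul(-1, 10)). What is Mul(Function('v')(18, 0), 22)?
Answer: 374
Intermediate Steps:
t = 17 (t = Add(3, Mul(-1, Add(Add(-1, -3), Mul(-1, 10)))) = Add(3, Mul(-1, Add(-4, -10))) = Add(3, Mul(-1, -14)) = Add(3, 14) = 17)
Function('v')(M, P) = 17
Mul(Function('v')(18, 0), 22) = Mul(17, 22) = 374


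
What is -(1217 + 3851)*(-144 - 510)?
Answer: 3314472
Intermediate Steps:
-(1217 + 3851)*(-144 - 510) = -5068*(-654) = -1*(-3314472) = 3314472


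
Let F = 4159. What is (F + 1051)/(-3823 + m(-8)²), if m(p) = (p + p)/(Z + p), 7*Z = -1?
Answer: -16927290/12408383 ≈ -1.3642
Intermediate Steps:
Z = -⅐ (Z = (⅐)*(-1) = -⅐ ≈ -0.14286)
m(p) = 2*p/(-⅐ + p) (m(p) = (p + p)/(-⅐ + p) = (2*p)/(-⅐ + p) = 2*p/(-⅐ + p))
(F + 1051)/(-3823 + m(-8)²) = (4159 + 1051)/(-3823 + (14*(-8)/(-1 + 7*(-8)))²) = 5210/(-3823 + (14*(-8)/(-1 - 56))²) = 5210/(-3823 + (14*(-8)/(-57))²) = 5210/(-3823 + (14*(-8)*(-1/57))²) = 5210/(-3823 + (112/57)²) = 5210/(-3823 + 12544/3249) = 5210/(-12408383/3249) = 5210*(-3249/12408383) = -16927290/12408383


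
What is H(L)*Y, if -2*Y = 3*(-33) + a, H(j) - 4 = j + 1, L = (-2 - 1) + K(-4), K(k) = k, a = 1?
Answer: -98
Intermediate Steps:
L = -7 (L = (-2 - 1) - 4 = -3 - 4 = -7)
H(j) = 5 + j (H(j) = 4 + (j + 1) = 4 + (1 + j) = 5 + j)
Y = 49 (Y = -(3*(-33) + 1)/2 = -(-99 + 1)/2 = -½*(-98) = 49)
H(L)*Y = (5 - 7)*49 = -2*49 = -98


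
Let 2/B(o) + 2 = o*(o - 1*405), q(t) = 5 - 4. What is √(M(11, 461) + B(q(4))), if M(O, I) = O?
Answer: 6*√12586/203 ≈ 3.3159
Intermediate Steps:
q(t) = 1
B(o) = 2/(-2 + o*(-405 + o)) (B(o) = 2/(-2 + o*(o - 1*405)) = 2/(-2 + o*(o - 405)) = 2/(-2 + o*(-405 + o)))
√(M(11, 461) + B(q(4))) = √(11 + 2/(-2 + 1² - 405*1)) = √(11 + 2/(-2 + 1 - 405)) = √(11 + 2/(-406)) = √(11 + 2*(-1/406)) = √(11 - 1/203) = √(2232/203) = 6*√12586/203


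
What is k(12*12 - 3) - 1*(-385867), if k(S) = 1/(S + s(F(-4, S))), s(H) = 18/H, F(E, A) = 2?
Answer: 57880051/150 ≈ 3.8587e+5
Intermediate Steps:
k(S) = 1/(9 + S) (k(S) = 1/(S + 18/2) = 1/(S + 18*(1/2)) = 1/(S + 9) = 1/(9 + S))
k(12*12 - 3) - 1*(-385867) = 1/(9 + (12*12 - 3)) - 1*(-385867) = 1/(9 + (144 - 3)) + 385867 = 1/(9 + 141) + 385867 = 1/150 + 385867 = 57880051/150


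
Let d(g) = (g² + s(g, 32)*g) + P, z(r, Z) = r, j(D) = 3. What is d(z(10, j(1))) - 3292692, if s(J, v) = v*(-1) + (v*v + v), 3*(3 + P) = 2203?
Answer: -9844862/3 ≈ -3.2816e+6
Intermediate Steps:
P = 2194/3 (P = -3 + (⅓)*2203 = -3 + 2203/3 = 2194/3 ≈ 731.33)
s(J, v) = v² (s(J, v) = -v + (v² + v) = -v + (v + v²) = v²)
d(g) = 2194/3 + g² + 1024*g (d(g) = (g² + 32²*g) + 2194/3 = (g² + 1024*g) + 2194/3 = 2194/3 + g² + 1024*g)
d(z(10, j(1))) - 3292692 = (2194/3 + 10² + 1024*10) - 3292692 = (2194/3 + 100 + 10240) - 3292692 = 33214/3 - 3292692 = -9844862/3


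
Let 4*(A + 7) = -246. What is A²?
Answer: 18769/4 ≈ 4692.3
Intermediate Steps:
A = -137/2 (A = -7 + (¼)*(-246) = -7 - 123/2 = -137/2 ≈ -68.500)
A² = (-137/2)² = 18769/4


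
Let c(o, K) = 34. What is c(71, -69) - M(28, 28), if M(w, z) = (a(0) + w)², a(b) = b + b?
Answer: -750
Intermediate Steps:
a(b) = 2*b
M(w, z) = w² (M(w, z) = (2*0 + w)² = (0 + w)² = w²)
c(71, -69) - M(28, 28) = 34 - 1*28² = 34 - 1*784 = 34 - 784 = -750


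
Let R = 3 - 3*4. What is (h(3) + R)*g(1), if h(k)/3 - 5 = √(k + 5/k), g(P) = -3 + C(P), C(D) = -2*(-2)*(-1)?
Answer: -42 - 7*√42 ≈ -87.365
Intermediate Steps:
R = -9 (R = 3 - 12 = -9)
C(D) = -4 (C(D) = 4*(-1) = -4)
g(P) = -7 (g(P) = -3 - 4 = -7)
h(k) = 15 + 3*√(k + 5/k)
(h(3) + R)*g(1) = ((15 + 3*√(3 + 5/3)) - 9)*(-7) = ((15 + 3*√(14/3)) - 9)*(-7) = ((15 + 3*(√42/3)) - 9)*(-7) = ((15 + √42) - 9)*(-7) = (6 + √42)*(-7) = -42 - 7*√42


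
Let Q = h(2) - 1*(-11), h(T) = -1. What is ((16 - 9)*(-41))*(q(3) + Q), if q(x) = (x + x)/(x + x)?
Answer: -3157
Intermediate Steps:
q(x) = 1 (q(x) = (2*x)/((2*x)) = (2*x)*(1/(2*x)) = 1)
Q = 10 (Q = -1 - 1*(-11) = -1 + 11 = 10)
((16 - 9)*(-41))*(q(3) + Q) = ((16 - 9)*(-41))*(1 + 10) = (7*(-41))*11 = -287*11 = -3157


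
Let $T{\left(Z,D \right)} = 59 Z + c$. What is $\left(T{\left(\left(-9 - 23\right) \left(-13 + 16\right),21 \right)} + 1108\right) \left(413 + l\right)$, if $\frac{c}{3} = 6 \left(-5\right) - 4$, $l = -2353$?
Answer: $9036520$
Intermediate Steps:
$c = -102$ ($c = 3 \left(6 \left(-5\right) - 4\right) = 3 \left(-30 - 4\right) = 3 \left(-34\right) = -102$)
$T{\left(Z,D \right)} = -102 + 59 Z$ ($T{\left(Z,D \right)} = 59 Z - 102 = -102 + 59 Z$)
$\left(T{\left(\left(-9 - 23\right) \left(-13 + 16\right),21 \right)} + 1108\right) \left(413 + l\right) = \left(\left(-102 + 59 \left(-9 - 23\right) \left(-13 + 16\right)\right) + 1108\right) \left(413 - 2353\right) = \left(\left(-102 + 59 \left(\left(-32\right) 3\right)\right) + 1108\right) \left(-1940\right) = \left(\left(-102 + 59 \left(-96\right)\right) + 1108\right) \left(-1940\right) = \left(\left(-102 - 5664\right) + 1108\right) \left(-1940\right) = \left(-5766 + 1108\right) \left(-1940\right) = \left(-4658\right) \left(-1940\right) = 9036520$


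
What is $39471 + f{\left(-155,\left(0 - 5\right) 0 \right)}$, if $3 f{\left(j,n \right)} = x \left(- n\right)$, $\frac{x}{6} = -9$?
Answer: $39471$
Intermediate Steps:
$x = -54$ ($x = 6 \left(-9\right) = -54$)
$f{\left(j,n \right)} = 18 n$ ($f{\left(j,n \right)} = \frac{\left(-54\right) \left(- n\right)}{3} = \frac{54 n}{3} = 18 n$)
$39471 + f{\left(-155,\left(0 - 5\right) 0 \right)} = 39471 + 18 \left(0 - 5\right) 0 = 39471 + 18 \left(\left(-5\right) 0\right) = 39471 + 18 \cdot 0 = 39471 + 0 = 39471$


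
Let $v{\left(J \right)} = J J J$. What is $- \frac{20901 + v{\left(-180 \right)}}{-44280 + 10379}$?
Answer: $- \frac{4971}{29} \approx -171.41$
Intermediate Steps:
$v{\left(J \right)} = J^{3}$ ($v{\left(J \right)} = J^{2} J = J^{3}$)
$- \frac{20901 + v{\left(-180 \right)}}{-44280 + 10379} = - \frac{20901 + \left(-180\right)^{3}}{-44280 + 10379} = - \frac{20901 - 5832000}{-33901} = - \frac{\left(-5811099\right) \left(-1\right)}{33901} = \left(-1\right) \frac{4971}{29} = - \frac{4971}{29}$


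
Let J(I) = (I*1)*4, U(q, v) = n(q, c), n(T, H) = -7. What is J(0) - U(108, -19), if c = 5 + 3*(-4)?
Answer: 7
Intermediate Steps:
c = -7 (c = 5 - 12 = -7)
U(q, v) = -7
J(I) = 4*I (J(I) = I*4 = 4*I)
J(0) - U(108, -19) = 4*0 - 1*(-7) = 0 + 7 = 7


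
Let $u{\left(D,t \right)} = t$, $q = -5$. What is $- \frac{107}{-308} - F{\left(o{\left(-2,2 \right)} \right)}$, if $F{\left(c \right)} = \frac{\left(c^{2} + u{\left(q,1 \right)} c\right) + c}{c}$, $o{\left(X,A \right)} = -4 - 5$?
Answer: $\frac{2263}{308} \approx 7.3474$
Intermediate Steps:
$o{\left(X,A \right)} = -9$ ($o{\left(X,A \right)} = -4 - 5 = -9$)
$F{\left(c \right)} = \frac{c^{2} + 2 c}{c}$ ($F{\left(c \right)} = \frac{\left(c^{2} + 1 c\right) + c}{c} = \frac{\left(c^{2} + c\right) + c}{c} = \frac{\left(c + c^{2}\right) + c}{c} = \frac{c^{2} + 2 c}{c}$)
$- \frac{107}{-308} - F{\left(o{\left(-2,2 \right)} \right)} = - \frac{107}{-308} - \left(2 - 9\right) = \left(-107\right) \left(- \frac{1}{308}\right) - -7 = \frac{107}{308} + 7 = \frac{2263}{308}$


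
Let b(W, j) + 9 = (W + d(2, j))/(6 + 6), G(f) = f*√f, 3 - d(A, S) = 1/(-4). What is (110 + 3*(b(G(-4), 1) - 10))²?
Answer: 740297/256 - 861*I/4 ≈ 2891.8 - 215.25*I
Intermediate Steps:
d(A, S) = 13/4 (d(A, S) = 3 - 1/(-4) = 3 - 1*(-¼) = 3 + ¼ = 13/4)
G(f) = f^(3/2)
b(W, j) = -419/48 + W/12 (b(W, j) = -9 + (W + 13/4)/(6 + 6) = -9 + (13/4 + W)/12 = -9 + (13/4 + W)*(1/12) = -9 + (13/48 + W/12) = -419/48 + W/12)
(110 + 3*(b(G(-4), 1) - 10))² = (110 + 3*((-419/48 + (-4)^(3/2)/12) - 10))² = (110 + 3*((-419/48 + (-8*I)/12) - 10))² = (110 + 3*((-419/48 - 2*I/3) - 10))² = (110 + 3*(-899/48 - 2*I/3))² = (110 + (-899/16 - 2*I))² = (861/16 - 2*I)²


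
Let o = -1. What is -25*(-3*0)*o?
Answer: 0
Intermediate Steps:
-25*(-3*0)*o = -25*(-3*0)*(-1) = -0*(-1) = -25*0 = 0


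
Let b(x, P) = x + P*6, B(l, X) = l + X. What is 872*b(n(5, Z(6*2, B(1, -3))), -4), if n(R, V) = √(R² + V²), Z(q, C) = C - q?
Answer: -20928 + 872*√221 ≈ -7964.8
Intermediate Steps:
B(l, X) = X + l
b(x, P) = x + 6*P
872*b(n(5, Z(6*2, B(1, -3))), -4) = 872*(√(5² + ((-3 + 1) - 6*2)²) + 6*(-4)) = 872*(√(25 + (-2 - 1*12)²) - 24) = 872*(√(25 + (-2 - 12)²) - 24) = 872*(√(25 + (-14)²) - 24) = 872*(√(25 + 196) - 24) = 872*(√221 - 24) = 872*(-24 + √221) = -20928 + 872*√221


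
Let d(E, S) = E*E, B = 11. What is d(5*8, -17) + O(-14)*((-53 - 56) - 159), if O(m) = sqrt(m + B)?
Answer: 1600 - 268*I*sqrt(3) ≈ 1600.0 - 464.19*I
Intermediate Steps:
d(E, S) = E**2
O(m) = sqrt(11 + m) (O(m) = sqrt(m + 11) = sqrt(11 + m))
d(5*8, -17) + O(-14)*((-53 - 56) - 159) = (5*8)**2 + sqrt(11 - 14)*((-53 - 56) - 159) = 40**2 + sqrt(-3)*(-109 - 159) = 1600 + (I*sqrt(3))*(-268) = 1600 - 268*I*sqrt(3)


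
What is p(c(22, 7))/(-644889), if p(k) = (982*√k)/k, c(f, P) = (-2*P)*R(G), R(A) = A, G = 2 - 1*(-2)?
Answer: 491*I*√14/9028446 ≈ 0.00020349*I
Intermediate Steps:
G = 4 (G = 2 + 2 = 4)
c(f, P) = -8*P (c(f, P) = -2*P*4 = -8*P)
p(k) = 982/√k
p(c(22, 7))/(-644889) = (982/√(-8*7))/(-644889) = (982/√(-56))*(-1/644889) = (982*(-I*√14/28))*(-1/644889) = -491*I*√14/14*(-1/644889) = 491*I*√14/9028446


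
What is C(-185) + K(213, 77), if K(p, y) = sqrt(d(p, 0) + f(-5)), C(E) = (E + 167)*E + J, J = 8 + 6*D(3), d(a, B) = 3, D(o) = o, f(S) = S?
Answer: 3356 + I*sqrt(2) ≈ 3356.0 + 1.4142*I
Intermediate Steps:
J = 26 (J = 8 + 6*3 = 8 + 18 = 26)
C(E) = 26 + E*(167 + E) (C(E) = (E + 167)*E + 26 = (167 + E)*E + 26 = E*(167 + E) + 26 = 26 + E*(167 + E))
K(p, y) = I*sqrt(2) (K(p, y) = sqrt(3 - 5) = sqrt(-2) = I*sqrt(2))
C(-185) + K(213, 77) = (26 + (-185)**2 + 167*(-185)) + I*sqrt(2) = (26 + 34225 - 30895) + I*sqrt(2) = 3356 + I*sqrt(2)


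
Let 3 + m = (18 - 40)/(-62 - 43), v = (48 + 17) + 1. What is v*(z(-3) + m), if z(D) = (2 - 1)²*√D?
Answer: -6446/35 + 66*I*√3 ≈ -184.17 + 114.32*I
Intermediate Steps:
v = 66 (v = 65 + 1 = 66)
z(D) = √D (z(D) = 1²*√D = 1*√D = √D)
m = -293/105 (m = -3 + (18 - 40)/(-62 - 43) = -3 - 22/(-105) = -3 - 22*(-1/105) = -3 + 22/105 = -293/105 ≈ -2.7905)
v*(z(-3) + m) = 66*(√(-3) - 293/105) = 66*(I*√3 - 293/105) = 66*(-293/105 + I*√3) = -6446/35 + 66*I*√3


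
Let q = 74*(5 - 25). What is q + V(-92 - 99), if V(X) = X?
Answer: -1671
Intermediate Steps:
q = -1480 (q = 74*(-20) = -1480)
q + V(-92 - 99) = -1480 + (-92 - 99) = -1480 - 191 = -1671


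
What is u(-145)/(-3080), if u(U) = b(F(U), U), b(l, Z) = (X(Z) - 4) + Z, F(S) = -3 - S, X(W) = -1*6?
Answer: 31/616 ≈ 0.050325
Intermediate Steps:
X(W) = -6
b(l, Z) = -10 + Z (b(l, Z) = (-6 - 4) + Z = -10 + Z)
u(U) = -10 + U
u(-145)/(-3080) = (-10 - 145)/(-3080) = -155*(-1/3080) = 31/616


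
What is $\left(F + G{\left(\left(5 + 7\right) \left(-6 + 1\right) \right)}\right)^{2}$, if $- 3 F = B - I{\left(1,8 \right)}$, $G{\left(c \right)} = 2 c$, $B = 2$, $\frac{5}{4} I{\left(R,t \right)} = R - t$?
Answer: $\frac{3378244}{225} \approx 15014.0$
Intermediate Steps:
$I{\left(R,t \right)} = - \frac{4 t}{5} + \frac{4 R}{5}$ ($I{\left(R,t \right)} = \frac{4 \left(R - t\right)}{5} = - \frac{4 t}{5} + \frac{4 R}{5}$)
$F = - \frac{38}{15}$ ($F = - \frac{2 - \left(\left(- \frac{4}{5}\right) 8 + \frac{4}{5} \cdot 1\right)}{3} = - \frac{2 - \left(- \frac{32}{5} + \frac{4}{5}\right)}{3} = - \frac{2 - - \frac{28}{5}}{3} = - \frac{2 + \frac{28}{5}}{3} = \left(- \frac{1}{3}\right) \frac{38}{5} = - \frac{38}{15} \approx -2.5333$)
$\left(F + G{\left(\left(5 + 7\right) \left(-6 + 1\right) \right)}\right)^{2} = \left(- \frac{38}{15} + 2 \left(5 + 7\right) \left(-6 + 1\right)\right)^{2} = \left(- \frac{38}{15} + 2 \cdot 12 \left(-5\right)\right)^{2} = \left(- \frac{38}{15} + 2 \left(-60\right)\right)^{2} = \left(- \frac{38}{15} - 120\right)^{2} = \left(- \frac{1838}{15}\right)^{2} = \frac{3378244}{225}$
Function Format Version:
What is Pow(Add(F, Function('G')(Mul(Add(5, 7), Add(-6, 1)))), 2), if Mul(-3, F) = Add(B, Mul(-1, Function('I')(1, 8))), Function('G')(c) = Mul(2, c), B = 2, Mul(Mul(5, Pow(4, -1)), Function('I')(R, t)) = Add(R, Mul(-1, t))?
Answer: Rational(3378244, 225) ≈ 15014.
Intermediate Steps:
Function('I')(R, t) = Add(Mul(Rational(-4, 5), t), Mul(Rational(4, 5), R)) (Function('I')(R, t) = Mul(Rational(4, 5), Add(R, Mul(-1, t))) = Add(Mul(Rational(-4, 5), t), Mul(Rational(4, 5), R)))
F = Rational(-38, 15) (F = Mul(Rational(-1, 3), Add(2, Mul(-1, Add(Mul(Rational(-4, 5), 8), Mul(Rational(4, 5), 1))))) = Mul(Rational(-1, 3), Add(2, Mul(-1, Add(Rational(-32, 5), Rational(4, 5))))) = Mul(Rational(-1, 3), Add(2, Mul(-1, Rational(-28, 5)))) = Mul(Rational(-1, 3), Add(2, Rational(28, 5))) = Mul(Rational(-1, 3), Rational(38, 5)) = Rational(-38, 15) ≈ -2.5333)
Pow(Add(F, Function('G')(Mul(Add(5, 7), Add(-6, 1)))), 2) = Pow(Add(Rational(-38, 15), Mul(2, Mul(Add(5, 7), Add(-6, 1)))), 2) = Pow(Add(Rational(-38, 15), Mul(2, Mul(12, -5))), 2) = Pow(Add(Rational(-38, 15), Mul(2, -60)), 2) = Pow(Add(Rational(-38, 15), -120), 2) = Pow(Rational(-1838, 15), 2) = Rational(3378244, 225)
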